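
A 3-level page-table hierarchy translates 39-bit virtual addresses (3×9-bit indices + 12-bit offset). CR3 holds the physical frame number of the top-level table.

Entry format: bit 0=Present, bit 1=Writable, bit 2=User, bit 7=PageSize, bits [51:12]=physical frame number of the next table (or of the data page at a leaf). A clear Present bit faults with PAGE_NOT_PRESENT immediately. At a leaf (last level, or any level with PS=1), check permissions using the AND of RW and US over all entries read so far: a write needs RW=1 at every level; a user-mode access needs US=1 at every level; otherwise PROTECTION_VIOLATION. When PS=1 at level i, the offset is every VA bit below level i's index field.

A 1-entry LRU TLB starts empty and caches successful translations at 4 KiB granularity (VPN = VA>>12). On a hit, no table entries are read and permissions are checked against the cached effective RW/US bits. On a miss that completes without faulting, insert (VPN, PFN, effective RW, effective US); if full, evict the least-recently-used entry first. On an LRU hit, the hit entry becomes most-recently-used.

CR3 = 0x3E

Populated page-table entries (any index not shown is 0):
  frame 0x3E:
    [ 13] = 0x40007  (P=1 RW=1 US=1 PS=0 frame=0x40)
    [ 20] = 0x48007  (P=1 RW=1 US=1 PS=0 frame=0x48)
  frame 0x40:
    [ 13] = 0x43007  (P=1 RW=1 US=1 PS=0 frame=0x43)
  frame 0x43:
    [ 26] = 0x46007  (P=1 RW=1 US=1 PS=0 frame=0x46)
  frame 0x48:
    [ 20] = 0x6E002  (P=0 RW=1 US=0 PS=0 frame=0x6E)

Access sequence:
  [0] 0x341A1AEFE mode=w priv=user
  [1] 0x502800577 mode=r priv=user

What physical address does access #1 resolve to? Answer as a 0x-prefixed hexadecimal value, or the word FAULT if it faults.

Walk each access:
#0 VA=0x341A1AEFE (w,user):
  L0 @0x3E[13] → 0x40007  P=1,RW=1,US=1,PS=0
  L1 @0x40[13] → 0x43007  P=1,RW=1,US=1,PS=0
  L2 @0x43[26] → 0x46007  P=1,RW=1,US=1,PS=0
  ⇒ phys 0x46EFE  [3 reads]
#1 VA=0x502800577 (r,user):
  L0 @0x3E[20] → 0x48007  P=1,RW=1,US=1,PS=0
  L1 @0x48[20] → 0x6E002  P=0,RW=1,US=0,PS=0
  ⇒ fault: PAGE_NOT_PRESENT  — 2 lookups

Access #1 PA: FAULT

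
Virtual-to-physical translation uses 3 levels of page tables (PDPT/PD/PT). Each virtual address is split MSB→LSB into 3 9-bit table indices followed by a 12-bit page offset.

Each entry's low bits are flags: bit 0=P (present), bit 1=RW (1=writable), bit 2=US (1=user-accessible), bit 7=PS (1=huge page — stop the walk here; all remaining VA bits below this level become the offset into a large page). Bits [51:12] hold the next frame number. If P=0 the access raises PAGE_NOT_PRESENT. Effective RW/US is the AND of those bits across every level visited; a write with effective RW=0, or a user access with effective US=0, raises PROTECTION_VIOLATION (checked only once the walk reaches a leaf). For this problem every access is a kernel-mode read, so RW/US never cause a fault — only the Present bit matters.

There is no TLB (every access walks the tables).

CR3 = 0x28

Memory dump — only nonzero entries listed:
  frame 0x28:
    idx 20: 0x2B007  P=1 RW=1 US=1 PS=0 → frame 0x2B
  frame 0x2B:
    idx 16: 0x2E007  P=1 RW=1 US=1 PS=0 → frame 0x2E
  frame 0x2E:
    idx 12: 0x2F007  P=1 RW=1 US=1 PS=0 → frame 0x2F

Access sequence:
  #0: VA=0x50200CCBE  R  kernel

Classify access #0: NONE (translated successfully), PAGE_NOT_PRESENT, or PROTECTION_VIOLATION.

Walk each access:
#0 VA=0x50200CCBE (r,kernel):
  L0: frame=0x28 idx=20 entry=0x2B007 [P=1 RW=1 US=1 PS=0]
  L1: frame=0x2B idx=16 entry=0x2E007 [P=1 RW=1 US=1 PS=0]
  L2: frame=0x2E idx=12 entry=0x2F007 [P=1 RW=1 US=1 PS=0]
  ✓ 0x2FCBE  — 3 lookups

Access #0 fault: NONE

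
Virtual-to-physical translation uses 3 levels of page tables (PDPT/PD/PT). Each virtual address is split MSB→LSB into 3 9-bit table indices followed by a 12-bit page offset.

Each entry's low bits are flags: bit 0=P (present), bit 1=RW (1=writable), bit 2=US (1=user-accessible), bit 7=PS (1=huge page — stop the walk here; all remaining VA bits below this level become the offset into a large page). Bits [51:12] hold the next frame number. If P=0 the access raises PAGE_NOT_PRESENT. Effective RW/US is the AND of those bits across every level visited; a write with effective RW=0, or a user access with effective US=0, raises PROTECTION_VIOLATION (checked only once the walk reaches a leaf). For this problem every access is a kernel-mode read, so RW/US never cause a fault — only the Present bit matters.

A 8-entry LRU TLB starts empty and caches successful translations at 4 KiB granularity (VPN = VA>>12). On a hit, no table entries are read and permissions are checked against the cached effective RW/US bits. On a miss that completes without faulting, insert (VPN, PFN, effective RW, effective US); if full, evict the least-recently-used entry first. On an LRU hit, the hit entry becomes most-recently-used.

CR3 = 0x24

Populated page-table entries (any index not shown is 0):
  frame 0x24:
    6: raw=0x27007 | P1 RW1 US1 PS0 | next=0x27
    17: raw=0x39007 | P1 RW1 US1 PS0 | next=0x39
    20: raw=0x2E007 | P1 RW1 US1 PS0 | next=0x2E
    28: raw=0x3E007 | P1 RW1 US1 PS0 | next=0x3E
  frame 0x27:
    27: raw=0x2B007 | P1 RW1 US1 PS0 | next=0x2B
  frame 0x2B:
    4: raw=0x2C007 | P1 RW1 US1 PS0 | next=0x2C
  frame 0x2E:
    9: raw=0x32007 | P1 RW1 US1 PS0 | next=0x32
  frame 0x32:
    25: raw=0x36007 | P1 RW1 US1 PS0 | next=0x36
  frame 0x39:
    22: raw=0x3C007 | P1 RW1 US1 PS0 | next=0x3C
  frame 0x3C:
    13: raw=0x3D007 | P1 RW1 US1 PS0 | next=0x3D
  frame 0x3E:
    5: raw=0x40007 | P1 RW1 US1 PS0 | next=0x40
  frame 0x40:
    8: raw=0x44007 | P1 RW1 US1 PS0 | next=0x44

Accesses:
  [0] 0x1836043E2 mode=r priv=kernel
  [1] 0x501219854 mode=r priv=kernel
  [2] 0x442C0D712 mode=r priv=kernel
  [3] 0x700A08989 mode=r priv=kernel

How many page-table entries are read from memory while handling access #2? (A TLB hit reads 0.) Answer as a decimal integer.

Trace:
#0 VA=0x1836043E2 (r,kernel):
  L0 @0x24[6] → 0x27007  P=1,RW=1,US=1,PS=0
  L1 @0x27[27] → 0x2B007  P=1,RW=1,US=1,PS=0
  L2 @0x2B[4] → 0x2C007  P=1,RW=1,US=1,PS=0
  ⇒ phys 0x2C3E2  [3 reads]
#1 VA=0x501219854 (r,kernel):
  L0 @0x24[20] → 0x2E007  P=1,RW=1,US=1,PS=0
  L1 @0x2E[9] → 0x32007  P=1,RW=1,US=1,PS=0
  L2 @0x32[25] → 0x36007  P=1,RW=1,US=1,PS=0
  ⇒ phys 0x36854  [3 reads]
#2 VA=0x442C0D712 (r,kernel):
  L0 @0x24[17] → 0x39007  P=1,RW=1,US=1,PS=0
  L1 @0x39[22] → 0x3C007  P=1,RW=1,US=1,PS=0
  L2 @0x3C[13] → 0x3D007  P=1,RW=1,US=1,PS=0
  ⇒ phys 0x3D712  [3 reads]
#3 VA=0x700A08989 (r,kernel):
  L0 @0x24[28] → 0x3E007  P=1,RW=1,US=1,PS=0
  L1 @0x3E[5] → 0x40007  P=1,RW=1,US=1,PS=0
  L2 @0x40[8] → 0x44007  P=1,RW=1,US=1,PS=0
  ⇒ phys 0x44989  [3 reads]

Entries read for #2: 3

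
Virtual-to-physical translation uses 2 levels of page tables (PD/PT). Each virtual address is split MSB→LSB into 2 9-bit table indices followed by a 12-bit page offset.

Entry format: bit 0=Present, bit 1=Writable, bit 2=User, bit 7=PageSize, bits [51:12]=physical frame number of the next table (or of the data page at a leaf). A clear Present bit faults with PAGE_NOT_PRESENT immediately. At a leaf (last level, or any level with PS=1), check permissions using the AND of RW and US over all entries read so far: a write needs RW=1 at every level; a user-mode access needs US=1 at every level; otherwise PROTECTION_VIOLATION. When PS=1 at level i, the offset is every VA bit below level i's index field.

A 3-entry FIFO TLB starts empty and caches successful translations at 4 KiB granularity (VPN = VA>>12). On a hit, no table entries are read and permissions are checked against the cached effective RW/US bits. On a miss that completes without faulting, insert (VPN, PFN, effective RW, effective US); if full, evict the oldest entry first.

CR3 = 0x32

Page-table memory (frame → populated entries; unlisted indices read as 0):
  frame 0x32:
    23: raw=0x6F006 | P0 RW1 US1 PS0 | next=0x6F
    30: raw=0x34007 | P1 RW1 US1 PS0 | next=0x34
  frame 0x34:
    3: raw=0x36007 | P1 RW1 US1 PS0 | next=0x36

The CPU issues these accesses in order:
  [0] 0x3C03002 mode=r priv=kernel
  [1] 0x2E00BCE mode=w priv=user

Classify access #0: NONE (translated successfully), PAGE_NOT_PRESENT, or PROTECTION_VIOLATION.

Trace:
#0 VA=0x3C03002 (r,kernel):
  L0: frame=0x32 idx=30 entry=0x34007 [P=1 RW=1 US=1 PS=0]
  L1: frame=0x34 idx=3 entry=0x36007 [P=1 RW=1 US=1 PS=0]
  ✓ 0x36002  — 2 lookups
#1 VA=0x2E00BCE (w,user):
  L0: frame=0x32 idx=23 entry=0x6F006 [P=0 RW=1 US=1 PS=0]
  → PAGE_NOT_PRESENT  (1 entries read)

Access #0 fault: NONE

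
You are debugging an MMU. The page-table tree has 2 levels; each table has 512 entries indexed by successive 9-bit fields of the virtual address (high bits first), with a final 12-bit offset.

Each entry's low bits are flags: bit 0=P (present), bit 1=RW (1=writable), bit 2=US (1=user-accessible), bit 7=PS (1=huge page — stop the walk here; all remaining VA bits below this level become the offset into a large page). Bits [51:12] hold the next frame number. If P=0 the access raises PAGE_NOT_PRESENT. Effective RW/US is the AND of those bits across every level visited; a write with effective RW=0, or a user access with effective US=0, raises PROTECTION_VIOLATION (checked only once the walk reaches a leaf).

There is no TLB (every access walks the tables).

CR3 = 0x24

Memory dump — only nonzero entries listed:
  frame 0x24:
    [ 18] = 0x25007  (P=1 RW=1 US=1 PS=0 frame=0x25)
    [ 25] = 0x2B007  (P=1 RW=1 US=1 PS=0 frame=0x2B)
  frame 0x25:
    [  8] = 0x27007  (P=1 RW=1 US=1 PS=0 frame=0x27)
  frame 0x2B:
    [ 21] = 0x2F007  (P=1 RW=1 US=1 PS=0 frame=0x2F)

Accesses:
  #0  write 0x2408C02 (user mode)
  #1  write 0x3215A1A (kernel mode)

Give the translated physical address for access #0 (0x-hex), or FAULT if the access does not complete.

Walk each access:
#0 VA=0x2408C02 (w,user):
  [0] read 0x24 idx=18: raw=0x25007 flags P=1 W=1 U=1 S=0
  [1] read 0x25 idx=8: raw=0x27007 flags P=1 W=1 U=1 S=0
  ⇒ phys 0x27C02  [2 reads]
#1 VA=0x3215A1A (w,kernel):
  [0] read 0x24 idx=25: raw=0x2B007 flags P=1 W=1 U=1 S=0
  [1] read 0x2B idx=21: raw=0x2F007 flags P=1 W=1 U=1 S=0
  ⇒ phys 0x2FA1A  [2 reads]

Access #0 PA: 0x27C02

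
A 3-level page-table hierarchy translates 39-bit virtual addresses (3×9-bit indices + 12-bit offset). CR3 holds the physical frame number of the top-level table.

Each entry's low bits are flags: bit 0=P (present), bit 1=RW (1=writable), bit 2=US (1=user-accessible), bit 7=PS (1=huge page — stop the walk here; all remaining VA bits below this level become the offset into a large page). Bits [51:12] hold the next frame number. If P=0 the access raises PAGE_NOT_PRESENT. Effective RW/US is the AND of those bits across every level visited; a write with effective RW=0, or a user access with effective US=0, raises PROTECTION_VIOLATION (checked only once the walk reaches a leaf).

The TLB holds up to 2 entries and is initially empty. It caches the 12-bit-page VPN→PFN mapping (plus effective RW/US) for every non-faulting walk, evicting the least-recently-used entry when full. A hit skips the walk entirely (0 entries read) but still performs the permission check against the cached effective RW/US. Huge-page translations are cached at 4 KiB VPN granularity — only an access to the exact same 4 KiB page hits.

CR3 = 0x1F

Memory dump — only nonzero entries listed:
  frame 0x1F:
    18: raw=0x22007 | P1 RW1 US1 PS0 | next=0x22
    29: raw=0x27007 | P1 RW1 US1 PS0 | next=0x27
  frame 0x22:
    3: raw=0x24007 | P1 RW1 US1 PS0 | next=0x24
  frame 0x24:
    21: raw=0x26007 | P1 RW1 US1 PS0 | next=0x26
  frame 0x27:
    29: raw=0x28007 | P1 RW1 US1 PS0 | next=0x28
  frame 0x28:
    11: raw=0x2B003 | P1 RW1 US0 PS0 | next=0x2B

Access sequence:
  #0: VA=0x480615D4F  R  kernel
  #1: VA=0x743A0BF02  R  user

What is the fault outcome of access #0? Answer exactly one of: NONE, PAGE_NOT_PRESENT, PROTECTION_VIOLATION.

Per-access translation:
#0 VA=0x480615D4F (r,kernel):
  L0: frame=0x1F idx=18 entry=0x22007 [P=1 RW=1 US=1 PS=0]
  L1: frame=0x22 idx=3 entry=0x24007 [P=1 RW=1 US=1 PS=0]
  L2: frame=0x24 idx=21 entry=0x26007 [P=1 RW=1 US=1 PS=0]
  ⇒ phys 0x26D4F  [3 reads]
#1 VA=0x743A0BF02 (r,user):
  L0: frame=0x1F idx=29 entry=0x27007 [P=1 RW=1 US=1 PS=0]
  L1: frame=0x27 idx=29 entry=0x28007 [P=1 RW=1 US=1 PS=0]
  L2: frame=0x28 idx=11 entry=0x2B003 [P=1 RW=1 US=0 PS=0]
  ⇒ fault: PROTECTION_VIOLATION  — 3 lookups

Access #0 fault: NONE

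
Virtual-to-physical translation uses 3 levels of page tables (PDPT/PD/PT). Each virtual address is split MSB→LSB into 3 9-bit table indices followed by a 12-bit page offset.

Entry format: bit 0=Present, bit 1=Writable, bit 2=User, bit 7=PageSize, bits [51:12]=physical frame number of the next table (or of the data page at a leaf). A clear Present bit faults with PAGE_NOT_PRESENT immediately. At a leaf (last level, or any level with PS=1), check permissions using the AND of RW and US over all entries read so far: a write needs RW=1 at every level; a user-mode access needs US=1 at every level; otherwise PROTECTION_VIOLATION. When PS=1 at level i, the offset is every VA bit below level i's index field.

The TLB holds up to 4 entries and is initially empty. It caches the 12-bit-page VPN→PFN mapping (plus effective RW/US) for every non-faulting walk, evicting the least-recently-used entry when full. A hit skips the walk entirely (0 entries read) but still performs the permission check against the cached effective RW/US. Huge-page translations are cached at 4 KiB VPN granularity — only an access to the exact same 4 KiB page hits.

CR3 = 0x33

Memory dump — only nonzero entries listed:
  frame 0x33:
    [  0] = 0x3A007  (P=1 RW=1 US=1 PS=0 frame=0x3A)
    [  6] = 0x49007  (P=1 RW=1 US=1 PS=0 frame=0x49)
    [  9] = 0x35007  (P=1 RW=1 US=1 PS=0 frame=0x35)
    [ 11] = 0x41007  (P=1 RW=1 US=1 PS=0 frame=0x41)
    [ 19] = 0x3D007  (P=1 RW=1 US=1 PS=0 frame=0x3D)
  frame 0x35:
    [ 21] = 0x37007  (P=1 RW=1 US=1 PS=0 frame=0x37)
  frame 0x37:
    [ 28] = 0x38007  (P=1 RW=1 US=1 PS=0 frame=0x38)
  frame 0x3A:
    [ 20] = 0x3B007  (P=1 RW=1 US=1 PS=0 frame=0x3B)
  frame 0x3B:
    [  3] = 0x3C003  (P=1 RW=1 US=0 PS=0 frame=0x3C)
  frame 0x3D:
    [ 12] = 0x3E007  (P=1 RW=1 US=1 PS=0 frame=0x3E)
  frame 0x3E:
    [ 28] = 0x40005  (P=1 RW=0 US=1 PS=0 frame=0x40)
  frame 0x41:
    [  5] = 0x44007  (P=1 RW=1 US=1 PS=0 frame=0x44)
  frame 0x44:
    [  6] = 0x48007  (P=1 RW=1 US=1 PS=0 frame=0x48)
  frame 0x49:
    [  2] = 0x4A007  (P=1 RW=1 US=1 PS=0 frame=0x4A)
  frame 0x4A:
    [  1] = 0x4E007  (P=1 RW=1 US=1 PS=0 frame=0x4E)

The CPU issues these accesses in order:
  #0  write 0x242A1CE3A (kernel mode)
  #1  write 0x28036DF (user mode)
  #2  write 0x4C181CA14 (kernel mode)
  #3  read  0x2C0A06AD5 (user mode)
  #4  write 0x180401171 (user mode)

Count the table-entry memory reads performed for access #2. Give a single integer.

Per-access translation:
#0 VA=0x242A1CE3A (w,kernel):
  L0 @0x33[9] → 0x35007  P=1,RW=1,US=1,PS=0
  L1 @0x35[21] → 0x37007  P=1,RW=1,US=1,PS=0
  L2 @0x37[28] → 0x38007  P=1,RW=1,US=1,PS=0
  ✓ 0x38E3A  — 3 lookups
#1 VA=0x28036DF (w,user):
  L0 @0x33[0] → 0x3A007  P=1,RW=1,US=1,PS=0
  L1 @0x3A[20] → 0x3B007  P=1,RW=1,US=1,PS=0
  L2 @0x3B[3] → 0x3C003  P=1,RW=1,US=0,PS=0
  ✗ PROTECTION_VIOLATION  [3 reads]
#2 VA=0x4C181CA14 (w,kernel):
  L0 @0x33[19] → 0x3D007  P=1,RW=1,US=1,PS=0
  L1 @0x3D[12] → 0x3E007  P=1,RW=1,US=1,PS=0
  L2 @0x3E[28] → 0x40005  P=1,RW=0,US=1,PS=0
  ✗ PROTECTION_VIOLATION  [3 reads]
#3 VA=0x2C0A06AD5 (r,user):
  L0 @0x33[11] → 0x41007  P=1,RW=1,US=1,PS=0
  L1 @0x41[5] → 0x44007  P=1,RW=1,US=1,PS=0
  L2 @0x44[6] → 0x48007  P=1,RW=1,US=1,PS=0
  ✓ 0x48AD5  — 3 lookups
#4 VA=0x180401171 (w,user):
  L0 @0x33[6] → 0x49007  P=1,RW=1,US=1,PS=0
  L1 @0x49[2] → 0x4A007  P=1,RW=1,US=1,PS=0
  L2 @0x4A[1] → 0x4E007  P=1,RW=1,US=1,PS=0
  ✓ 0x4E171  — 3 lookups

Entries read for #2: 3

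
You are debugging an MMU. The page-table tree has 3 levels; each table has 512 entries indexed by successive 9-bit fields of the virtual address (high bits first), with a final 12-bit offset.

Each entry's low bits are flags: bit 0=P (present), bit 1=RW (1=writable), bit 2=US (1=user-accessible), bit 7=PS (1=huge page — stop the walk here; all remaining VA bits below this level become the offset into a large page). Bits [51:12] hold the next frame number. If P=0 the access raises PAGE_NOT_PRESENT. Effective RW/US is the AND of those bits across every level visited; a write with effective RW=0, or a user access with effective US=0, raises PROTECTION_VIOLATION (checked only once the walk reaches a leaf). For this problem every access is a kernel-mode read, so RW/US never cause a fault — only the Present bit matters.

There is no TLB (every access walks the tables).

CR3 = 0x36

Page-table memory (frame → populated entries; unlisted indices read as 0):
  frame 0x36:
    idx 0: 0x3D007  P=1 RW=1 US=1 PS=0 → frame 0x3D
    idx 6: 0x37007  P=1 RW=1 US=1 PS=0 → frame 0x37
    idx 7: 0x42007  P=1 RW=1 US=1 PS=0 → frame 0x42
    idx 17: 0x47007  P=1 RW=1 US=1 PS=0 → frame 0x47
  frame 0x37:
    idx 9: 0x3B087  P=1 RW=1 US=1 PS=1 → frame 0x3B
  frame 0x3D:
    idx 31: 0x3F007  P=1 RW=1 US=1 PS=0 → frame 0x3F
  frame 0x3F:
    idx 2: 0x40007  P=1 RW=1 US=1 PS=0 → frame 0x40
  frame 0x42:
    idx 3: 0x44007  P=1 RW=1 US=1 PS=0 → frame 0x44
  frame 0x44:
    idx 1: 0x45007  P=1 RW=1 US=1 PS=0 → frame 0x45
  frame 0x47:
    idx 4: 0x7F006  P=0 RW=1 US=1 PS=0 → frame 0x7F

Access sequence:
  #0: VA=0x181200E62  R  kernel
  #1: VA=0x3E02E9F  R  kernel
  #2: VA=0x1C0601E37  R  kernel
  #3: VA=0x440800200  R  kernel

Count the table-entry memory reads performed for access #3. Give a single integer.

Per-access translation:
#0 VA=0x181200E62 (r,kernel):
  lvl0: tbl 0x36, slot 6 ⇒ 0x37007 (P1/RW1/US1/PS0)
  lvl1: tbl 0x37, slot 9 ⇒ 0x3B087 (P1/RW1/US1/PS1)
  ✓ 0x3BE62 (huge @L1)  — 2 lookups
#1 VA=0x3E02E9F (r,kernel):
  lvl0: tbl 0x36, slot 0 ⇒ 0x3D007 (P1/RW1/US1/PS0)
  lvl1: tbl 0x3D, slot 31 ⇒ 0x3F007 (P1/RW1/US1/PS0)
  lvl2: tbl 0x3F, slot 2 ⇒ 0x40007 (P1/RW1/US1/PS0)
  ✓ 0x40E9F  — 3 lookups
#2 VA=0x1C0601E37 (r,kernel):
  lvl0: tbl 0x36, slot 7 ⇒ 0x42007 (P1/RW1/US1/PS0)
  lvl1: tbl 0x42, slot 3 ⇒ 0x44007 (P1/RW1/US1/PS0)
  lvl2: tbl 0x44, slot 1 ⇒ 0x45007 (P1/RW1/US1/PS0)
  ✓ 0x45E37  — 3 lookups
#3 VA=0x440800200 (r,kernel):
  lvl0: tbl 0x36, slot 17 ⇒ 0x47007 (P1/RW1/US1/PS0)
  lvl1: tbl 0x47, slot 4 ⇒ 0x7F006 (P0/RW1/US1/PS0)
  ⇒ fault: PAGE_NOT_PRESENT  — 2 lookups

Entries read for #3: 2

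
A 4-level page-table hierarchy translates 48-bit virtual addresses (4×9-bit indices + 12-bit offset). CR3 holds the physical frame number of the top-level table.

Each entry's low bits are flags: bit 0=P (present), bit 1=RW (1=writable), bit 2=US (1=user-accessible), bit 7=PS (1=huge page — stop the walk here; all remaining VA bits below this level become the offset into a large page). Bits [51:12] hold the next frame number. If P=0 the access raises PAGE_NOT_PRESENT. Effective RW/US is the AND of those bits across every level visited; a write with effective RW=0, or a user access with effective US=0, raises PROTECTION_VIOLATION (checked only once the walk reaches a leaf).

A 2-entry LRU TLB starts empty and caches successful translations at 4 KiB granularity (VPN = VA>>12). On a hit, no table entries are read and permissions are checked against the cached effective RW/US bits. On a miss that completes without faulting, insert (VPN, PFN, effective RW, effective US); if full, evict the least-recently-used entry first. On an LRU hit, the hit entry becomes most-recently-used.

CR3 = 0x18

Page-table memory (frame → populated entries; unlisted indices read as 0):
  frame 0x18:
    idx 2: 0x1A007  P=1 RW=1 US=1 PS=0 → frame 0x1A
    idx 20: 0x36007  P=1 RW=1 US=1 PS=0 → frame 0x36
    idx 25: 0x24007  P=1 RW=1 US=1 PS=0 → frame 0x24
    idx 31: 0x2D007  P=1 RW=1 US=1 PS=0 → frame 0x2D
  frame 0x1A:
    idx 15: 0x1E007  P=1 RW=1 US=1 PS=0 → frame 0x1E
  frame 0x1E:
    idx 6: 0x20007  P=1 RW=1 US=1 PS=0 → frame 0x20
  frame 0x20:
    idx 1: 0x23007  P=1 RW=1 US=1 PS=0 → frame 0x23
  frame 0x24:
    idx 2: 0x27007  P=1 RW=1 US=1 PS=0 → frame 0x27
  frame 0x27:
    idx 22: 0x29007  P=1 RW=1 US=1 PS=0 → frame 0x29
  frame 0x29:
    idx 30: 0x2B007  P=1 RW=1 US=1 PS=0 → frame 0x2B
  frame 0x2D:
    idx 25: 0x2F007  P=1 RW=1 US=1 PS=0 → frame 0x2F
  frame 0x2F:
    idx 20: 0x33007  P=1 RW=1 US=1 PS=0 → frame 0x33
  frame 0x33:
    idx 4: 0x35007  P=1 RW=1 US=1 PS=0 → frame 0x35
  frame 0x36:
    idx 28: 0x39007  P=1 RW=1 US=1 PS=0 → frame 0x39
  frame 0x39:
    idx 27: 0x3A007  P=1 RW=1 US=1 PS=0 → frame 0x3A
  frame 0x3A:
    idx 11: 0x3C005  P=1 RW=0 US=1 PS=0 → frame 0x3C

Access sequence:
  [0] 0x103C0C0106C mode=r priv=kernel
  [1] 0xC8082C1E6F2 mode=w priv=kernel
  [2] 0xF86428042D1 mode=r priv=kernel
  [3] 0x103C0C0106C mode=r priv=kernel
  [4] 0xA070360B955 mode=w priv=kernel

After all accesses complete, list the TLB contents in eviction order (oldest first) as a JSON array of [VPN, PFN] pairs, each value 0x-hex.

Per-access translation:
#0 VA=0x103C0C0106C (r,kernel):
  [0] read 0x18 idx=2: raw=0x1A007 flags P=1 W=1 U=1 S=0
  [1] read 0x1A idx=15: raw=0x1E007 flags P=1 W=1 U=1 S=0
  [2] read 0x1E idx=6: raw=0x20007 flags P=1 W=1 U=1 S=0
  [3] read 0x20 idx=1: raw=0x23007 flags P=1 W=1 U=1 S=0
  → PA=0x2306C  (4 entries read)
#1 VA=0xC8082C1E6F2 (w,kernel):
  [0] read 0x18 idx=25: raw=0x24007 flags P=1 W=1 U=1 S=0
  [1] read 0x24 idx=2: raw=0x27007 flags P=1 W=1 U=1 S=0
  [2] read 0x27 idx=22: raw=0x29007 flags P=1 W=1 U=1 S=0
  [3] read 0x29 idx=30: raw=0x2B007 flags P=1 W=1 U=1 S=0
  → PA=0x2B6F2  (4 entries read)
#2 VA=0xF86428042D1 (r,kernel):
  [0] read 0x18 idx=31: raw=0x2D007 flags P=1 W=1 U=1 S=0
  [1] read 0x2D idx=25: raw=0x2F007 flags P=1 W=1 U=1 S=0
  [2] read 0x2F idx=20: raw=0x33007 flags P=1 W=1 U=1 S=0
  [3] read 0x33 idx=4: raw=0x35007 flags P=1 W=1 U=1 S=0
  → PA=0x352D1  (4 entries read)
#3 VA=0x103C0C0106C (r,kernel):
  [0] read 0x18 idx=2: raw=0x1A007 flags P=1 W=1 U=1 S=0
  [1] read 0x1A idx=15: raw=0x1E007 flags P=1 W=1 U=1 S=0
  [2] read 0x1E idx=6: raw=0x20007 flags P=1 W=1 U=1 S=0
  [3] read 0x20 idx=1: raw=0x23007 flags P=1 W=1 U=1 S=0
  → PA=0x2306C  (4 entries read)
#4 VA=0xA070360B955 (w,kernel):
  [0] read 0x18 idx=20: raw=0x36007 flags P=1 W=1 U=1 S=0
  [1] read 0x36 idx=28: raw=0x39007 flags P=1 W=1 U=1 S=0
  [2] read 0x39 idx=27: raw=0x3A007 flags P=1 W=1 U=1 S=0
  [3] read 0x3A idx=11: raw=0x3C005 flags P=1 W=0 U=1 S=0
  ✗ PROTECTION_VIOLATION  [4 reads]

TLB: [["0xF8642804", "0x35"], ["0x103C0C01", "0x23"]]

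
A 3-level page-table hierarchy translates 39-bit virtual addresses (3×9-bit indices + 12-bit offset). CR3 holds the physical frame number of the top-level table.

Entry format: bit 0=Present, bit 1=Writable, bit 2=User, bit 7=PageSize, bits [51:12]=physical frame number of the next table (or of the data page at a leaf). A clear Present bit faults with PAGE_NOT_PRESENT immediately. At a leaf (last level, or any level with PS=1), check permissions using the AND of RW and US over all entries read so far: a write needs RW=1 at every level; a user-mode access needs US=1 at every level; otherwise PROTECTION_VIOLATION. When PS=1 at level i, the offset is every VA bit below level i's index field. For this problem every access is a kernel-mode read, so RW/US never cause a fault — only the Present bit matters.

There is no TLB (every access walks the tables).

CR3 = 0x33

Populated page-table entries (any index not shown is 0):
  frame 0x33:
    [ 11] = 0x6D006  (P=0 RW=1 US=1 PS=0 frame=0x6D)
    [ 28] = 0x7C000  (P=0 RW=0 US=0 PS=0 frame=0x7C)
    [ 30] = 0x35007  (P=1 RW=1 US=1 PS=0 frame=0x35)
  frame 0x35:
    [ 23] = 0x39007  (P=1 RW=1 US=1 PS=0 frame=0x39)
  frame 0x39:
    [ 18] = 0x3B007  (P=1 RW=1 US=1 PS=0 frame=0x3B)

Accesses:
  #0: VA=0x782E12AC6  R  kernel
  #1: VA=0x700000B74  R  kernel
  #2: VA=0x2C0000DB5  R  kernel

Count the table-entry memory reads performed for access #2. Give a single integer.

Trace:
#0 VA=0x782E12AC6 (r,kernel):
  [0] read 0x33 idx=30: raw=0x35007 flags P=1 W=1 U=1 S=0
  [1] read 0x35 idx=23: raw=0x39007 flags P=1 W=1 U=1 S=0
  [2] read 0x39 idx=18: raw=0x3B007 flags P=1 W=1 U=1 S=0
  ⇒ phys 0x3BAC6  [3 reads]
#1 VA=0x700000B74 (r,kernel):
  [0] read 0x33 idx=28: raw=0x7C000 flags P=0 W=0 U=0 S=0
  ⇒ fault: PAGE_NOT_PRESENT  — 1 lookups
#2 VA=0x2C0000DB5 (r,kernel):
  [0] read 0x33 idx=11: raw=0x6D006 flags P=0 W=1 U=1 S=0
  ⇒ fault: PAGE_NOT_PRESENT  — 1 lookups

Entries read for #2: 1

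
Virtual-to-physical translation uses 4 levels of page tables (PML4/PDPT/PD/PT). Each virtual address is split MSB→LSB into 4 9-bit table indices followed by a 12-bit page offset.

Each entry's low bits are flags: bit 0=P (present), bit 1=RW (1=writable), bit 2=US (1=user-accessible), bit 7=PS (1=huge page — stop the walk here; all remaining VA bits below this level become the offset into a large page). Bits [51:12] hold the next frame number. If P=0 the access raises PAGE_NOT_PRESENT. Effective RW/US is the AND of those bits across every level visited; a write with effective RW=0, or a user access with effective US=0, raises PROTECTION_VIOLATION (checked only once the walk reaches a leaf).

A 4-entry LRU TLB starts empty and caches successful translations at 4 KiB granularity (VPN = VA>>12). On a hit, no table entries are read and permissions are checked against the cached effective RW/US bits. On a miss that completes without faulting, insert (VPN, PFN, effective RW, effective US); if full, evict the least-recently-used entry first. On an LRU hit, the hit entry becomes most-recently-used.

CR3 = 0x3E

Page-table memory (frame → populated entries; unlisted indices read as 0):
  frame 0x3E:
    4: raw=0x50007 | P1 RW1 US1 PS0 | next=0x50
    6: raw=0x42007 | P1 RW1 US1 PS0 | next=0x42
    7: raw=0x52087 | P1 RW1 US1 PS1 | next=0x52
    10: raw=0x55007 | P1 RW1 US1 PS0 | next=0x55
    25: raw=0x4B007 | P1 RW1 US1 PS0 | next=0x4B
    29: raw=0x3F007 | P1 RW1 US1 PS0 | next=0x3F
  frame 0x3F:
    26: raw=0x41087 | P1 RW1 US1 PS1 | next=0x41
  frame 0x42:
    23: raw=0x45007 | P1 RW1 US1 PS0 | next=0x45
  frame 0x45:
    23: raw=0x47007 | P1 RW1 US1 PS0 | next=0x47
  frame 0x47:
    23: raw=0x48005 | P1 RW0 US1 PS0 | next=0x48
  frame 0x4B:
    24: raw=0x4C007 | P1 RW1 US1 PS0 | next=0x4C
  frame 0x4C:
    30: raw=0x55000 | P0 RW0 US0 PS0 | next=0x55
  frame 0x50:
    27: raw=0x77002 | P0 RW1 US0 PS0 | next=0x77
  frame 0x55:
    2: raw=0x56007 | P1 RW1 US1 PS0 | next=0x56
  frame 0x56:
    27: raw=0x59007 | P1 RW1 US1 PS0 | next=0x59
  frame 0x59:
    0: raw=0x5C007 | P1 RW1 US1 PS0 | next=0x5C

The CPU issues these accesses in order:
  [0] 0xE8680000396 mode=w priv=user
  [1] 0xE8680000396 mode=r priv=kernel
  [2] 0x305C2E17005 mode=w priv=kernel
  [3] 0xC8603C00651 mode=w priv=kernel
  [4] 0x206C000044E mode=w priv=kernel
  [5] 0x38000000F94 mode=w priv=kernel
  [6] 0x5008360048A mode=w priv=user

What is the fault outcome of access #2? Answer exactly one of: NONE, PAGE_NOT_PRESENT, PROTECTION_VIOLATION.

Trace:
#0 VA=0xE8680000396 (w,user):
  lvl0: tbl 0x3E, slot 29 ⇒ 0x3F007 (P1/RW1/US1/PS0)
  lvl1: tbl 0x3F, slot 26 ⇒ 0x41087 (P1/RW1/US1/PS1)
  ✓ 0x41396 (huge @L1)  — 2 lookups
#1 VA=0xE8680000396 (r,kernel):
  TLB hit vpn=0xE8680000 → PA=0x41396
#2 VA=0x305C2E17005 (w,kernel):
  lvl0: tbl 0x3E, slot 6 ⇒ 0x42007 (P1/RW1/US1/PS0)
  lvl1: tbl 0x42, slot 23 ⇒ 0x45007 (P1/RW1/US1/PS0)
  lvl2: tbl 0x45, slot 23 ⇒ 0x47007 (P1/RW1/US1/PS0)
  lvl3: tbl 0x47, slot 23 ⇒ 0x48005 (P1/RW0/US1/PS0)
  ✗ PROTECTION_VIOLATION  [4 reads]
#3 VA=0xC8603C00651 (w,kernel):
  lvl0: tbl 0x3E, slot 25 ⇒ 0x4B007 (P1/RW1/US1/PS0)
  lvl1: tbl 0x4B, slot 24 ⇒ 0x4C007 (P1/RW1/US1/PS0)
  lvl2: tbl 0x4C, slot 30 ⇒ 0x55000 (P0/RW0/US0/PS0)
  ✗ PAGE_NOT_PRESENT  [3 reads]
#4 VA=0x206C000044E (w,kernel):
  lvl0: tbl 0x3E, slot 4 ⇒ 0x50007 (P1/RW1/US1/PS0)
  lvl1: tbl 0x50, slot 27 ⇒ 0x77002 (P0/RW1/US0/PS0)
  ✗ PAGE_NOT_PRESENT  [2 reads]
#5 VA=0x38000000F94 (w,kernel):
  lvl0: tbl 0x3E, slot 7 ⇒ 0x52087 (P1/RW1/US1/PS1)
  ✓ 0x52F94 (huge @L0)  — 1 lookups
#6 VA=0x5008360048A (w,user):
  lvl0: tbl 0x3E, slot 10 ⇒ 0x55007 (P1/RW1/US1/PS0)
  lvl1: tbl 0x55, slot 2 ⇒ 0x56007 (P1/RW1/US1/PS0)
  lvl2: tbl 0x56, slot 27 ⇒ 0x59007 (P1/RW1/US1/PS0)
  lvl3: tbl 0x59, slot 0 ⇒ 0x5C007 (P1/RW1/US1/PS0)
  ✓ 0x5C48A  — 4 lookups

Access #2 fault: PROTECTION_VIOLATION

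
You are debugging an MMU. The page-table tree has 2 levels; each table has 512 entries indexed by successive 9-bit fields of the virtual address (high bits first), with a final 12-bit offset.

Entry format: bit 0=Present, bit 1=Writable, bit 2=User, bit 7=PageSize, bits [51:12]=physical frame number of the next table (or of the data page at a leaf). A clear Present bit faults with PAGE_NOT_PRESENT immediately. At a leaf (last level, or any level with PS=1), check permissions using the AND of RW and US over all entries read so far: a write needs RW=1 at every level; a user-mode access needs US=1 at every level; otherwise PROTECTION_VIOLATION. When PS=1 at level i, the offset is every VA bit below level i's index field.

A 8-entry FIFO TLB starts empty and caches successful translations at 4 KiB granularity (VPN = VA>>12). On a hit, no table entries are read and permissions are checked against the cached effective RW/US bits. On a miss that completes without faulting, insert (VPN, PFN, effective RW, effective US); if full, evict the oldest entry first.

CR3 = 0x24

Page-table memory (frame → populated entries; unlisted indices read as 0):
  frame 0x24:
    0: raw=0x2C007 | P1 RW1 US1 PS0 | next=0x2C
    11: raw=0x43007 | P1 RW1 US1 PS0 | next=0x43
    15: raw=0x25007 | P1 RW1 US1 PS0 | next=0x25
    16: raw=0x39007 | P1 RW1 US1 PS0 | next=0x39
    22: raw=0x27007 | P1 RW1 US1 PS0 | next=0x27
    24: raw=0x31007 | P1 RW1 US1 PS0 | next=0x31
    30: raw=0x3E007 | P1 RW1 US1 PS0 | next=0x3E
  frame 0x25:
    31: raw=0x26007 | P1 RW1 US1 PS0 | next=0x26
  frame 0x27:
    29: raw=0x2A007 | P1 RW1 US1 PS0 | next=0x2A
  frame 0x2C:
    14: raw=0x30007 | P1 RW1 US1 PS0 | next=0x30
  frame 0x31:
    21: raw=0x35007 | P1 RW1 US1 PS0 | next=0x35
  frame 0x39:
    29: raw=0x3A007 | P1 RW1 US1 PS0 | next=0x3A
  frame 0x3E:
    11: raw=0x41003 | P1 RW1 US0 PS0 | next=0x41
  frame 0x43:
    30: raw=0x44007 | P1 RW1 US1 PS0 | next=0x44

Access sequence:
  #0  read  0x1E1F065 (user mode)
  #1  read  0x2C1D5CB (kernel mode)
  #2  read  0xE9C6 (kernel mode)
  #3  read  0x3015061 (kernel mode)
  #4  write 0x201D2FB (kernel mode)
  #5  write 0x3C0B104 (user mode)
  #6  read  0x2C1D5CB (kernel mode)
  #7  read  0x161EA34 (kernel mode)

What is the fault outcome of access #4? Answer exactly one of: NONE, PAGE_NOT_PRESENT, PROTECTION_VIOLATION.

Trace:
#0 VA=0x1E1F065 (r,user):
  L0: frame=0x24 idx=15 entry=0x25007 [P=1 RW=1 US=1 PS=0]
  L1: frame=0x25 idx=31 entry=0x26007 [P=1 RW=1 US=1 PS=0]
  ✓ 0x26065  — 2 lookups
#1 VA=0x2C1D5CB (r,kernel):
  L0: frame=0x24 idx=22 entry=0x27007 [P=1 RW=1 US=1 PS=0]
  L1: frame=0x27 idx=29 entry=0x2A007 [P=1 RW=1 US=1 PS=0]
  ✓ 0x2A5CB  — 2 lookups
#2 VA=0xE9C6 (r,kernel):
  L0: frame=0x24 idx=0 entry=0x2C007 [P=1 RW=1 US=1 PS=0]
  L1: frame=0x2C idx=14 entry=0x30007 [P=1 RW=1 US=1 PS=0]
  ✓ 0x309C6  — 2 lookups
#3 VA=0x3015061 (r,kernel):
  L0: frame=0x24 idx=24 entry=0x31007 [P=1 RW=1 US=1 PS=0]
  L1: frame=0x31 idx=21 entry=0x35007 [P=1 RW=1 US=1 PS=0]
  ✓ 0x35061  — 2 lookups
#4 VA=0x201D2FB (w,kernel):
  L0: frame=0x24 idx=16 entry=0x39007 [P=1 RW=1 US=1 PS=0]
  L1: frame=0x39 idx=29 entry=0x3A007 [P=1 RW=1 US=1 PS=0]
  ✓ 0x3A2FB  — 2 lookups
#5 VA=0x3C0B104 (w,user):
  L0: frame=0x24 idx=30 entry=0x3E007 [P=1 RW=1 US=1 PS=0]
  L1: frame=0x3E idx=11 entry=0x41003 [P=1 RW=1 US=0 PS=0]
  ✗ PROTECTION_VIOLATION  [2 reads]
#6 VA=0x2C1D5CB (r,kernel):
  TLB hit vpn=0x2C1D → PA=0x2A5CB
#7 VA=0x161EA34 (r,kernel):
  L0: frame=0x24 idx=11 entry=0x43007 [P=1 RW=1 US=1 PS=0]
  L1: frame=0x43 idx=30 entry=0x44007 [P=1 RW=1 US=1 PS=0]
  ✓ 0x44A34  — 2 lookups

Access #4 fault: NONE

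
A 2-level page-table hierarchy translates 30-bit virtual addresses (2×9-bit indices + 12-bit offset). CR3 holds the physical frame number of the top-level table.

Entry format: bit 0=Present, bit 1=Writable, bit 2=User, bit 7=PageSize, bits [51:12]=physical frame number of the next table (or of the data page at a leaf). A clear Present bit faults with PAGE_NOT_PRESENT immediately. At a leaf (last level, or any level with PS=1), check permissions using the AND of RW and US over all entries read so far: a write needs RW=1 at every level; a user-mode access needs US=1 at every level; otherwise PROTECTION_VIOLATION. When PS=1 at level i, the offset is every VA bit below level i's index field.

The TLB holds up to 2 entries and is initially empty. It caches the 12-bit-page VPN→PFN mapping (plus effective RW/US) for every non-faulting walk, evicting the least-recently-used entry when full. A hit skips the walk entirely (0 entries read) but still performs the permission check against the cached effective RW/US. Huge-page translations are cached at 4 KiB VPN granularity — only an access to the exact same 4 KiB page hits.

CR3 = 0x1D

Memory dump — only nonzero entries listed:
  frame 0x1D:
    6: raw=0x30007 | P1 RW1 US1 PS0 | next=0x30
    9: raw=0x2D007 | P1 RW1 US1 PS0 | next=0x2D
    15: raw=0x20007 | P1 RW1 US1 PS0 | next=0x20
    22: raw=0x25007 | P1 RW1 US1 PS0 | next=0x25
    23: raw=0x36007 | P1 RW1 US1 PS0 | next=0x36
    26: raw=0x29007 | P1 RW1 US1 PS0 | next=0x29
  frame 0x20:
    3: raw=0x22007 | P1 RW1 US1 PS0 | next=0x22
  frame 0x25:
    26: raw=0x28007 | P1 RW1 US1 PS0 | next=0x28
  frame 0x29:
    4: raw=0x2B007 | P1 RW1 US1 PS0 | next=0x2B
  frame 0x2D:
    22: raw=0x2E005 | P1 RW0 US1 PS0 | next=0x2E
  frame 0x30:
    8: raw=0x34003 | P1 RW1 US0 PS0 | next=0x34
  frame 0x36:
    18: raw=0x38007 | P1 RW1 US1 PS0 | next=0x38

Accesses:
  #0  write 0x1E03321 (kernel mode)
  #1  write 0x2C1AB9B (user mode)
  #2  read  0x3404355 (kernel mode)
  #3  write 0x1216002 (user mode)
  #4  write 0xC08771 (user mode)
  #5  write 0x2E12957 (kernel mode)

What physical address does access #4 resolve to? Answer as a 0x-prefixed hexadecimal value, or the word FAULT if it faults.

Per-access translation:
#0 VA=0x1E03321 (w,kernel):
  L0 @0x1D[15] → 0x20007  P=1,RW=1,US=1,PS=0
  L1 @0x20[3] → 0x22007  P=1,RW=1,US=1,PS=0
  ✓ 0x22321  — 2 lookups
#1 VA=0x2C1AB9B (w,user):
  L0 @0x1D[22] → 0x25007  P=1,RW=1,US=1,PS=0
  L1 @0x25[26] → 0x28007  P=1,RW=1,US=1,PS=0
  ✓ 0x28B9B  — 2 lookups
#2 VA=0x3404355 (r,kernel):
  L0 @0x1D[26] → 0x29007  P=1,RW=1,US=1,PS=0
  L1 @0x29[4] → 0x2B007  P=1,RW=1,US=1,PS=0
  ✓ 0x2B355  — 2 lookups
#3 VA=0x1216002 (w,user):
  L0 @0x1D[9] → 0x2D007  P=1,RW=1,US=1,PS=0
  L1 @0x2D[22] → 0x2E005  P=1,RW=0,US=1,PS=0
  ⇒ fault: PROTECTION_VIOLATION  — 2 lookups
#4 VA=0xC08771 (w,user):
  L0 @0x1D[6] → 0x30007  P=1,RW=1,US=1,PS=0
  L1 @0x30[8] → 0x34003  P=1,RW=1,US=0,PS=0
  ⇒ fault: PROTECTION_VIOLATION  — 2 lookups
#5 VA=0x2E12957 (w,kernel):
  L0 @0x1D[23] → 0x36007  P=1,RW=1,US=1,PS=0
  L1 @0x36[18] → 0x38007  P=1,RW=1,US=1,PS=0
  ✓ 0x38957  — 2 lookups

Access #4 PA: FAULT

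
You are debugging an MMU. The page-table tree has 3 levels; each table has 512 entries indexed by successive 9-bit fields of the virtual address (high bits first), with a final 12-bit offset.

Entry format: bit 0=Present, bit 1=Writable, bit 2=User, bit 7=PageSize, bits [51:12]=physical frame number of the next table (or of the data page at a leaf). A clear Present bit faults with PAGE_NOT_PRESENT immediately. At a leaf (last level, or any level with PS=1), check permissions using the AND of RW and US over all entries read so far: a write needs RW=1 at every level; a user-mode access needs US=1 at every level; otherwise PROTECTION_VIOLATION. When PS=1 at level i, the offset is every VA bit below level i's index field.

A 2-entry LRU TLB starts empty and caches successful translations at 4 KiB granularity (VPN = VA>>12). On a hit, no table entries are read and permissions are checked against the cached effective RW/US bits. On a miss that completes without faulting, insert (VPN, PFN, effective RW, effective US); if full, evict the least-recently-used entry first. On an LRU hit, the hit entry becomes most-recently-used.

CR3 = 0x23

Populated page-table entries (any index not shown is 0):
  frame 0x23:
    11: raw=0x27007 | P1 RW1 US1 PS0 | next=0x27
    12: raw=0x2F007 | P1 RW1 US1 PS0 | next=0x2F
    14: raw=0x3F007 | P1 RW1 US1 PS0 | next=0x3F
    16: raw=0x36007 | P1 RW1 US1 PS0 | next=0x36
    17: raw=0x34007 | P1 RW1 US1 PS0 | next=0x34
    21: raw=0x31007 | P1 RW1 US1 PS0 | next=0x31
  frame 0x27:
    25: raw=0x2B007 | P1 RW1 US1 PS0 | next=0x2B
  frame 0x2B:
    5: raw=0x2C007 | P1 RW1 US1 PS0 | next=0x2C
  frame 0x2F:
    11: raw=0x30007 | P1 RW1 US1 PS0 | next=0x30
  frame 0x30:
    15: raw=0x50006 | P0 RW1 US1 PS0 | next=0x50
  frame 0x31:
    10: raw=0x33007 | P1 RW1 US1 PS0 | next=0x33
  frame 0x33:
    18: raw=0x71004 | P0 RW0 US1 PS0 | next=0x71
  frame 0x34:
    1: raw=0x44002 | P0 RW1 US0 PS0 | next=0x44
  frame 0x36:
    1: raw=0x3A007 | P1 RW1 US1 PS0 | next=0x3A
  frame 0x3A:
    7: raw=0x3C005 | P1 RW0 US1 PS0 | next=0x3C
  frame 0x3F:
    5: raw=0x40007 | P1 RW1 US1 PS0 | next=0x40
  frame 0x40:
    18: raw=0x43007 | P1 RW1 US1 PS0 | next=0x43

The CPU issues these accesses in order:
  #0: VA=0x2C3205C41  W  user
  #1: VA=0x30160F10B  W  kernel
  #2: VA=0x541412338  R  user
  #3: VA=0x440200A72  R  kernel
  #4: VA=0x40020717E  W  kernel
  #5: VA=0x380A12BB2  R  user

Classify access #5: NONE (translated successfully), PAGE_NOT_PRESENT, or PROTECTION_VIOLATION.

Walk each access:
#0 VA=0x2C3205C41 (w,user):
  L0: frame=0x23 idx=11 entry=0x27007 [P=1 RW=1 US=1 PS=0]
  L1: frame=0x27 idx=25 entry=0x2B007 [P=1 RW=1 US=1 PS=0]
  L2: frame=0x2B idx=5 entry=0x2C007 [P=1 RW=1 US=1 PS=0]
  ✓ 0x2CC41  — 3 lookups
#1 VA=0x30160F10B (w,kernel):
  L0: frame=0x23 idx=12 entry=0x2F007 [P=1 RW=1 US=1 PS=0]
  L1: frame=0x2F idx=11 entry=0x30007 [P=1 RW=1 US=1 PS=0]
  L2: frame=0x30 idx=15 entry=0x50006 [P=0 RW=1 US=1 PS=0]
  ⇒ fault: PAGE_NOT_PRESENT  — 3 lookups
#2 VA=0x541412338 (r,user):
  L0: frame=0x23 idx=21 entry=0x31007 [P=1 RW=1 US=1 PS=0]
  L1: frame=0x31 idx=10 entry=0x33007 [P=1 RW=1 US=1 PS=0]
  L2: frame=0x33 idx=18 entry=0x71004 [P=0 RW=0 US=1 PS=0]
  ⇒ fault: PAGE_NOT_PRESENT  — 3 lookups
#3 VA=0x440200A72 (r,kernel):
  L0: frame=0x23 idx=17 entry=0x34007 [P=1 RW=1 US=1 PS=0]
  L1: frame=0x34 idx=1 entry=0x44002 [P=0 RW=1 US=0 PS=0]
  ⇒ fault: PAGE_NOT_PRESENT  — 2 lookups
#4 VA=0x40020717E (w,kernel):
  L0: frame=0x23 idx=16 entry=0x36007 [P=1 RW=1 US=1 PS=0]
  L1: frame=0x36 idx=1 entry=0x3A007 [P=1 RW=1 US=1 PS=0]
  L2: frame=0x3A idx=7 entry=0x3C005 [P=1 RW=0 US=1 PS=0]
  ⇒ fault: PROTECTION_VIOLATION  — 3 lookups
#5 VA=0x380A12BB2 (r,user):
  L0: frame=0x23 idx=14 entry=0x3F007 [P=1 RW=1 US=1 PS=0]
  L1: frame=0x3F idx=5 entry=0x40007 [P=1 RW=1 US=1 PS=0]
  L2: frame=0x40 idx=18 entry=0x43007 [P=1 RW=1 US=1 PS=0]
  ✓ 0x43BB2  — 3 lookups

Access #5 fault: NONE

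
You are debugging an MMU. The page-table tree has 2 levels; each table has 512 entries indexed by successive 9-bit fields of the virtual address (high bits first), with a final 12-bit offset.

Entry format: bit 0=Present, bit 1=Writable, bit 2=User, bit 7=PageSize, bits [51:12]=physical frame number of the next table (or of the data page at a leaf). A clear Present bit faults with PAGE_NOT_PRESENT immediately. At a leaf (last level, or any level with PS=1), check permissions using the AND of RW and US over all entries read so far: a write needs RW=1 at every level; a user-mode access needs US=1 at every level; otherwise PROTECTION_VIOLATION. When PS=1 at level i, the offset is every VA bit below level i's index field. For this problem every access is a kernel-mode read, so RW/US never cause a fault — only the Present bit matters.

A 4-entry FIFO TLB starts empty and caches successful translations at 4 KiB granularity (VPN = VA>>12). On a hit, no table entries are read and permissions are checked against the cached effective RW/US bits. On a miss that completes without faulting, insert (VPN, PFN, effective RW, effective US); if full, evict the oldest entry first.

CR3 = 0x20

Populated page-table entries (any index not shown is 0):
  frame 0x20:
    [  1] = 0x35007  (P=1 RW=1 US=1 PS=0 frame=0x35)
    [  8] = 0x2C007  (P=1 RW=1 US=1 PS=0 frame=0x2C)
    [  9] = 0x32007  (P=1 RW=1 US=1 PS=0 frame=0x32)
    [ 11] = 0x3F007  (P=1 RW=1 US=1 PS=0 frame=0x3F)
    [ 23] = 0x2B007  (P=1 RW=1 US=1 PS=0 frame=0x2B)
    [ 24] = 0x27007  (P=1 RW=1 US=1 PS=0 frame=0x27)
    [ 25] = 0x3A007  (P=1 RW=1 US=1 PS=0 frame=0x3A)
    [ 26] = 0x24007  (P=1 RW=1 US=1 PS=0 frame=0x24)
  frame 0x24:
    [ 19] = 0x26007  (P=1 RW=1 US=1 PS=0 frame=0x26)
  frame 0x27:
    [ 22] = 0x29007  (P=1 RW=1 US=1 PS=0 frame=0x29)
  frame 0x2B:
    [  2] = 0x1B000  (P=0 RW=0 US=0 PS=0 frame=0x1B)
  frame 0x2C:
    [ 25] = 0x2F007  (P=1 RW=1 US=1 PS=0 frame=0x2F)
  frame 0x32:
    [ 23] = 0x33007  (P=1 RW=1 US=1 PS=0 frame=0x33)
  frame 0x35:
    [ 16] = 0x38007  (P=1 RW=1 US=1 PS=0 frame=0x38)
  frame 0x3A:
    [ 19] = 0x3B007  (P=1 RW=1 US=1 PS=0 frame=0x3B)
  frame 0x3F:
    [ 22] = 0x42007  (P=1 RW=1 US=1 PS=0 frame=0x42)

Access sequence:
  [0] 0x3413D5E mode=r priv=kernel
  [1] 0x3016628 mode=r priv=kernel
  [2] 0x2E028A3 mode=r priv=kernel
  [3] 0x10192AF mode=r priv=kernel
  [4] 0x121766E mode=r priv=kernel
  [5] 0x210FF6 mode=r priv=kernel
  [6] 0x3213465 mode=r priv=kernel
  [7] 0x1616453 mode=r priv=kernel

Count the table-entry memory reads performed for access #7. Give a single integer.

Trace:
#0 VA=0x3413D5E (r,kernel):
  [0] read 0x20 idx=26: raw=0x24007 flags P=1 W=1 U=1 S=0
  [1] read 0x24 idx=19: raw=0x26007 flags P=1 W=1 U=1 S=0
  ⇒ phys 0x26D5E  [2 reads]
#1 VA=0x3016628 (r,kernel):
  [0] read 0x20 idx=24: raw=0x27007 flags P=1 W=1 U=1 S=0
  [1] read 0x27 idx=22: raw=0x29007 flags P=1 W=1 U=1 S=0
  ⇒ phys 0x29628  [2 reads]
#2 VA=0x2E028A3 (r,kernel):
  [0] read 0x20 idx=23: raw=0x2B007 flags P=1 W=1 U=1 S=0
  [1] read 0x2B idx=2: raw=0x1B000 flags P=0 W=0 U=0 S=0
  → PAGE_NOT_PRESENT  (2 entries read)
#3 VA=0x10192AF (r,kernel):
  [0] read 0x20 idx=8: raw=0x2C007 flags P=1 W=1 U=1 S=0
  [1] read 0x2C idx=25: raw=0x2F007 flags P=1 W=1 U=1 S=0
  ⇒ phys 0x2F2AF  [2 reads]
#4 VA=0x121766E (r,kernel):
  [0] read 0x20 idx=9: raw=0x32007 flags P=1 W=1 U=1 S=0
  [1] read 0x32 idx=23: raw=0x33007 flags P=1 W=1 U=1 S=0
  ⇒ phys 0x3366E  [2 reads]
#5 VA=0x210FF6 (r,kernel):
  [0] read 0x20 idx=1: raw=0x35007 flags P=1 W=1 U=1 S=0
  [1] read 0x35 idx=16: raw=0x38007 flags P=1 W=1 U=1 S=0
  ⇒ phys 0x38FF6  [2 reads]
#6 VA=0x3213465 (r,kernel):
  [0] read 0x20 idx=25: raw=0x3A007 flags P=1 W=1 U=1 S=0
  [1] read 0x3A idx=19: raw=0x3B007 flags P=1 W=1 U=1 S=0
  ⇒ phys 0x3B465  [2 reads]
#7 VA=0x1616453 (r,kernel):
  [0] read 0x20 idx=11: raw=0x3F007 flags P=1 W=1 U=1 S=0
  [1] read 0x3F idx=22: raw=0x42007 flags P=1 W=1 U=1 S=0
  ⇒ phys 0x42453  [2 reads]

Entries read for #7: 2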